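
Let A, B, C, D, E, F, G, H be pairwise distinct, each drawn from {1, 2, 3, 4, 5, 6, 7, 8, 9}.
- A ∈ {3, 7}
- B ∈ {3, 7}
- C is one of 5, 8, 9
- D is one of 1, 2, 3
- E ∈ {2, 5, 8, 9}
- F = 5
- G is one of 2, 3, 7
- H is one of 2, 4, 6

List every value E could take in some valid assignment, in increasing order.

F must be 5 (only option left). Eliminate 5 elsewhere: C, E.
The 2 variables A and B are confined to {3, 7}, which locks those values in; drop them from D, G.
G's domain is down to {2}, so G = 2. Remove 2 from D, E, H.
D must be 1 (only option left).
No further eliminations apply; E can still be any of 8, 9.

8, 9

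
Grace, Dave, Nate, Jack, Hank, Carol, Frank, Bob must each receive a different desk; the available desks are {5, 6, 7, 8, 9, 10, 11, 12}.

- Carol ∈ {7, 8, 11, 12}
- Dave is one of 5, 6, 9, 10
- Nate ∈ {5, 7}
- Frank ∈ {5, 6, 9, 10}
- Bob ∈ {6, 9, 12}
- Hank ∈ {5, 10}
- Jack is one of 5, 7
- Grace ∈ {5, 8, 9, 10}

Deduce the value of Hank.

The 8 variables together cover exactly {5, 6, 7, 8, 9, 10, 11, 12} — 8 values for 8 variables — and 11 appears only in Carol's list, so Carol = 11.
The 7 still-open variables together cover exactly {5, 6, 7, 8, 9, 10, 12} — 7 values for 7 variables — and 8 appears only in Grace's list, so Grace = 8.
Among the 6 still-open variables, 12 fits only Bob (and all 6 values in {5, 6, 7, 9, 10, 12} must be used), so Bob = 12.
Nate and Jack share exactly the 2 values {5, 7}; by pigeonhole those values go to them, so strike 5, 7 from Dave, Hank, Frank.
So Hank = 10.

10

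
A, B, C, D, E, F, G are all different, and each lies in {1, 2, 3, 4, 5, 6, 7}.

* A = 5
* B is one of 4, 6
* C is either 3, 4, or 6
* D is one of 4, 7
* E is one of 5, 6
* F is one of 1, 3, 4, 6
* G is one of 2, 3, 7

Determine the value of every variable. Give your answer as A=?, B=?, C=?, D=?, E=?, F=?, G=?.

A has just one choice, so A = 5. Eliminate 5 elsewhere: E.
E must be 6 (only option left). Eliminate 6 elsewhere: B, C, F.
B has just one choice, so B = 4. Strike 4 from C, D, F.
C must be 3 (only option left). Eliminate 3 elsewhere: F, G.
D's domain is down to {7}, so D = 7. So G can't be 7.
That leaves F = 1.
G's domain is down to {2}, so G = 2.

A=5, B=4, C=3, D=7, E=6, F=1, G=2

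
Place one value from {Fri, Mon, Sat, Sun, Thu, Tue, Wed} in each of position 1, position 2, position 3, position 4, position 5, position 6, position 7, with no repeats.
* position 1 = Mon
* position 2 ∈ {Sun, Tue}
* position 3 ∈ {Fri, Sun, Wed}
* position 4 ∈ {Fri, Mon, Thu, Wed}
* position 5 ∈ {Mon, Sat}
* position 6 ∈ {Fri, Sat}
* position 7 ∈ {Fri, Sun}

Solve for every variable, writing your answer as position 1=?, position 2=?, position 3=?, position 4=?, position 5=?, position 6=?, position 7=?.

position 1=Mon, position 2=Tue, position 3=Wed, position 4=Thu, position 5=Sat, position 6=Fri, position 7=Sun

position 1 must be Mon (only option left). Eliminate Mon elsewhere: position 4, position 5.
position 5 must be Sat (only option left). So position 6 can't be Sat.
That leaves position 6 = Fri. Strike Fri from position 3, position 4, position 7.
position 7 must be Sun (only option left). So position 2, position 3 can't be Sun.
That leaves position 2 = Tue.
position 3 has just one choice, so position 3 = Wed. Strike Wed from position 4.
position 4 has just one choice, so position 4 = Thu.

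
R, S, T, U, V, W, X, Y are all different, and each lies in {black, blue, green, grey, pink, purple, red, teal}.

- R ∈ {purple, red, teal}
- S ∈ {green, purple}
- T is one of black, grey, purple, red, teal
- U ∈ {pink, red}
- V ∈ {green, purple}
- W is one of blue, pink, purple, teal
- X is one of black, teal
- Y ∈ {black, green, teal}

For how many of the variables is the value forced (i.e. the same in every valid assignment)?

The 8 variables draw from only 8 values {black, blue, green, grey, pink, purple, red, teal}, so each is used; only W can be blue, hence W = blue.
Among the 7 still-open variables, grey fits only T (and all 7 values in {black, green, grey, pink, purple, red, teal} must be used), so T = grey.
The 6 still-open variables draw from only 6 values {black, green, pink, purple, red, teal}, so each is used; only U can be pink, hence U = pink.
The 5 still-open variables draw from only 5 values {black, green, purple, red, teal}, so each is used; only R can be red, hence R = red.
S and V share exactly the 2 values {green, purple}; by pigeonhole those values go to them, so strike green, purple from Y.
Determined: R=red, T=grey, U=pink, W=blue. The other variables each still have more than one consistent value. That makes 4.

4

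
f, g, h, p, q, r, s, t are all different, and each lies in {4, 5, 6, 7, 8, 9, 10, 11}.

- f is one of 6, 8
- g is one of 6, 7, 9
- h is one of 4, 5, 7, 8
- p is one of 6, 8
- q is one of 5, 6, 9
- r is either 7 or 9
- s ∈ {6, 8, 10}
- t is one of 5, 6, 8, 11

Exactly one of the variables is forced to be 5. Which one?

q

The 8 variables together cover exactly {4, 5, 6, 7, 8, 9, 10, 11} — 8 values for 8 variables — and 4 appears only in h's list, so h = 4.
The 7 still-open variables draw from only 7 values {5, 6, 7, 8, 9, 10, 11}, so each is used; only s can be 10, hence s = 10.
Among the 6 still-open variables, 11 fits only t (and all 6 values in {5, 6, 7, 8, 9, 11} must be used), so t = 11.
Among the 5 still-open variables, 5 fits only q (and all 5 values in {5, 6, 7, 8, 9} must be used), so q = 5.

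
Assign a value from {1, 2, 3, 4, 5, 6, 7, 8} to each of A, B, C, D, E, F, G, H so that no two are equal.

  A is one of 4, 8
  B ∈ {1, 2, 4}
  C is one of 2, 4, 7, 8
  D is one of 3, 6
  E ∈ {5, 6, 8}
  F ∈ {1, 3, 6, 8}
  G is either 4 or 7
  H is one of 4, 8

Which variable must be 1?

The 8 variables draw from only 8 values {1, 2, 3, 4, 5, 6, 7, 8}, so each is used; only E can be 5, hence E = 5.
The 2 variables A and H are confined to {4, 8}, which locks those values in; drop them from B, C, F, G.
That leaves G = 7. Eliminate 7 elsewhere: C.
C has just one choice, so C = 2. Remove 2 from B.
So 1 goes to B.

B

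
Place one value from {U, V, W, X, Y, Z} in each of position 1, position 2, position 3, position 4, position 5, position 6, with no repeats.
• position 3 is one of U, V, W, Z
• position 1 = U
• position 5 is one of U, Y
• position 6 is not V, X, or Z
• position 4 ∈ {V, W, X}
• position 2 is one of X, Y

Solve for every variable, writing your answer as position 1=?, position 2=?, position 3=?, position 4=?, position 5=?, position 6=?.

position 1 has just one choice, so position 1 = U. Remove U from position 3, position 5, position 6.
That leaves position 5 = Y. Eliminate Y elsewhere: position 2, position 6.
position 6 has just one choice, so position 6 = W. Remove W from position 3, position 4.
That leaves position 2 = X. So position 4 can't be X.
That leaves position 4 = V. Strike V from position 3.
position 3 must be Z (only option left).

position 1=U, position 2=X, position 3=Z, position 4=V, position 5=Y, position 6=W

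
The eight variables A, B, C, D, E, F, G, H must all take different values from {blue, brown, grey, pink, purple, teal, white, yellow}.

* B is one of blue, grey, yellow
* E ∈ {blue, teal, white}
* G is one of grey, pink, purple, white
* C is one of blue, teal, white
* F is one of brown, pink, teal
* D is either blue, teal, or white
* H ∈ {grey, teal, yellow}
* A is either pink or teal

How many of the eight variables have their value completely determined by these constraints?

Among the 8 variables, brown fits only F (and all 8 values in {blue, brown, grey, pink, purple, teal, white, yellow} must be used), so F = brown.
The 7 still-open variables together cover exactly {blue, grey, pink, purple, teal, white, yellow} — 7 values for 7 variables — and purple appears only in G's list, so G = purple.
The 6 still-open variables together cover exactly {blue, grey, pink, teal, white, yellow} — 6 values for 6 variables — and pink appears only in A's list, so A = pink.
C, D, E between them cover only {blue, teal, white} — a naked triple. Remove those values from B, H.
Determined: A=pink, F=brown, G=purple. The other variables each still have more than one consistent value. That makes 3.

3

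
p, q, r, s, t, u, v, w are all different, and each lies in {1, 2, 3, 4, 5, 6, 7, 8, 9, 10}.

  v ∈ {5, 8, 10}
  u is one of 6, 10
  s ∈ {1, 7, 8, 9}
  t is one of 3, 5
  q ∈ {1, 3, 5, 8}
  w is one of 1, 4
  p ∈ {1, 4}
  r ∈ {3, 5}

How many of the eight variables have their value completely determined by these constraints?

3

The 2 variables p and w are confined to {1, 4}, which locks those values in; drop them from q, s.
r and t between them cover only {3, 5} — a naked pair. Remove those values from q, v.
That leaves q = 8. Remove 8 from s, v.
v's domain is down to {10}, so v = 10. So u can't be 10.
u must be 6 (only option left).
Determined: q=8, u=6, v=10. The other variables each still have more than one consistent value. That makes 3.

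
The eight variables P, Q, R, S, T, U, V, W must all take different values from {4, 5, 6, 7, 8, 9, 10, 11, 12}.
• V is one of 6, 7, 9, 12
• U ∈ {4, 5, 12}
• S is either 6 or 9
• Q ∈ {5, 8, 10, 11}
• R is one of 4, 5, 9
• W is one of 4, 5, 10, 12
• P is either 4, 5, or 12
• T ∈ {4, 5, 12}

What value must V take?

The 3 variables P, T, U are confined to {4, 5, 12}, which locks those values in; drop them from Q, R, V, W.
That leaves R = 9. Strike 9 from S, V.
S's domain is down to {6}, so S = 6. Eliminate 6 elsewhere: V.
So V = 7.

7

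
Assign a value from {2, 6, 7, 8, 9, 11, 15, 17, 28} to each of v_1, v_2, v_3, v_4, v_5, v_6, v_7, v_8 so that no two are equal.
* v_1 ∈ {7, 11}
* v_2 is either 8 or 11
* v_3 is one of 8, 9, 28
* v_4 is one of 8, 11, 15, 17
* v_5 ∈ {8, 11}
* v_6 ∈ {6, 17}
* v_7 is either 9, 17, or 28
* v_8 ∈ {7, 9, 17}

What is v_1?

7

The 8 variables together cover exactly {6, 7, 8, 9, 11, 15, 17, 28} — 8 values for 8 variables — and 6 appears only in v_6's list, so v_6 = 6.
The 7 still-open variables together cover exactly {7, 8, 9, 11, 15, 17, 28} — 7 values for 7 variables — and 15 appears only in v_4's list, so v_4 = 15.
The 2 variables v_2 and v_5 are confined to {8, 11}, which locks those values in; drop them from v_1, v_3.
So v_1 = 7.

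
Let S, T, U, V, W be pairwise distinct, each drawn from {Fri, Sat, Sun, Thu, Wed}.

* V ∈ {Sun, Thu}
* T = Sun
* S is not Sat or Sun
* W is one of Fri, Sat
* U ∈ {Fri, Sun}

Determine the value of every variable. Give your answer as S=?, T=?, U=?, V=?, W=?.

T has just one choice, so T = Sun. Eliminate Sun elsewhere: U, V.
That leaves U = Fri. Eliminate Fri elsewhere: S, W.
That leaves V = Thu. Remove Thu from S.
W must be Sat (only option left).
S's domain is down to {Wed}, so S = Wed.

S=Wed, T=Sun, U=Fri, V=Thu, W=Sat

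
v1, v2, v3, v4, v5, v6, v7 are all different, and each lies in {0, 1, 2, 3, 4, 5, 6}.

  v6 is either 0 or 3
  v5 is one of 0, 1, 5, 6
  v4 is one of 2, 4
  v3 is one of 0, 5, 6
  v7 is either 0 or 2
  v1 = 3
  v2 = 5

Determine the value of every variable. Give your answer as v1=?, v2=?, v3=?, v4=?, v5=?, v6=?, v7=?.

v1 must be 3 (only option left). Strike 3 from v6.
v2 has just one choice, so v2 = 5. Remove 5 from v3, v5.
That leaves v6 = 0. So v3, v5, v7 can't be 0.
That leaves v7 = 2. Strike 2 from v4.
v3 has just one choice, so v3 = 6. Strike 6 from v5.
v4 has just one choice, so v4 = 4.
v5's domain is down to {1}, so v5 = 1.

v1=3, v2=5, v3=6, v4=4, v5=1, v6=0, v7=2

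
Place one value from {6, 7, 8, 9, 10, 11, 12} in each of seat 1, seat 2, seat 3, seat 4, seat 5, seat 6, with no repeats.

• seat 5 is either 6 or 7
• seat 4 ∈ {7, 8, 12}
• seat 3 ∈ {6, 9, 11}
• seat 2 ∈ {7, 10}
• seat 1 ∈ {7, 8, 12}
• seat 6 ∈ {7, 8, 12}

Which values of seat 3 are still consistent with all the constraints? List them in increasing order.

9, 11

seat 1, seat 4, seat 6 between them cover only {7, 8, 12} — a naked triple. Remove those values from seat 2, seat 5.
seat 2's domain is down to {10}, so seat 2 = 10.
seat 5 has just one choice, so seat 5 = 6. Eliminate 6 elsewhere: seat 3.
No further eliminations apply; seat 3 can still be any of 9, 11.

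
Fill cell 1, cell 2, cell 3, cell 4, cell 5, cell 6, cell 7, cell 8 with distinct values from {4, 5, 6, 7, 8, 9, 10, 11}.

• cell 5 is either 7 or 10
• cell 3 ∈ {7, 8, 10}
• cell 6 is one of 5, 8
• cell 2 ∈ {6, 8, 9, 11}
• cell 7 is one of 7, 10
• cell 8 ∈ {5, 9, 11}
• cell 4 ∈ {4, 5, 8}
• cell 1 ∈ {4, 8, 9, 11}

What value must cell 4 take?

4

The 8 variables together cover exactly {4, 5, 6, 7, 8, 9, 10, 11} — 8 values for 8 variables — and 6 appears only in cell 2's list, so cell 2 = 6.
cell 5 and cell 7 between them cover only {7, 10} — a naked pair. Remove those values from cell 3.
cell 3 has just one choice, so cell 3 = 8. Eliminate 8 elsewhere: cell 1, cell 4, cell 6.
cell 6 must be 5 (only option left). Eliminate 5 elsewhere: cell 4, cell 8.
So cell 4 = 4.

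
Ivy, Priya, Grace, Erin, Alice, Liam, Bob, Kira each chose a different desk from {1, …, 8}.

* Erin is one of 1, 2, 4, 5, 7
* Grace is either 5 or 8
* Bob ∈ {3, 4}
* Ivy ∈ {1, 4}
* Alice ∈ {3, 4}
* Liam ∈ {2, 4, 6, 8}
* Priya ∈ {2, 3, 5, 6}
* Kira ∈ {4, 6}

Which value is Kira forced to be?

6

The 8 variables draw from only 8 values {1, 2, 3, 4, 5, 6, 7, 8}, so each is used; only Erin can be 7, hence Erin = 7.
The 7 still-open variables together cover exactly {1, 2, 3, 4, 5, 6, 8} — 7 values for 7 variables — and 1 appears only in Ivy's list, so Ivy = 1.
Alice and Bob share exactly the 2 values {3, 4}; by pigeonhole those values go to them, so strike 3, 4 from Priya, Liam, Kira.
So Kira = 6.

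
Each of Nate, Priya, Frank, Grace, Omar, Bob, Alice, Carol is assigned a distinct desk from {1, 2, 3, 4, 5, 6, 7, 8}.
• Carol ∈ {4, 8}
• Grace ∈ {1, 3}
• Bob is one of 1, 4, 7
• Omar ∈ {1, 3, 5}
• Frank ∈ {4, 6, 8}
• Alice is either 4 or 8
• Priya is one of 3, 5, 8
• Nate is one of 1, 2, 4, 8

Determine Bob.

7

Among the 8 variables, 2 fits only Nate (and all 8 values in {1, 2, 3, 4, 5, 6, 7, 8} must be used), so Nate = 2.
The 7 still-open variables together cover exactly {1, 3, 4, 5, 6, 7, 8} — 7 values for 7 variables — and 6 appears only in Frank's list, so Frank = 6.
Among the 6 still-open variables, 7 fits only Bob (and all 6 values in {1, 3, 4, 5, 7, 8} must be used), so Bob = 7.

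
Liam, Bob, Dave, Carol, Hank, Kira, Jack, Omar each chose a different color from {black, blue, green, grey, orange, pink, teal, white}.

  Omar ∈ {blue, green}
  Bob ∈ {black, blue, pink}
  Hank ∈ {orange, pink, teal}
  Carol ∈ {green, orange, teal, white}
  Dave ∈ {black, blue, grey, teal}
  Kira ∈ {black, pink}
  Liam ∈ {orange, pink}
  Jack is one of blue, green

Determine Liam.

The 8 variables together cover exactly {black, blue, green, grey, orange, pink, teal, white} — 8 values for 8 variables — and grey appears only in Dave's list, so Dave = grey.
The 7 still-open variables together cover exactly {black, blue, green, orange, pink, teal, white} — 7 values for 7 variables — and white appears only in Carol's list, so Carol = white.
The 6 still-open variables draw from only 6 values {black, blue, green, orange, pink, teal}, so each is used; only Hank can be teal, hence Hank = teal.
Among the 5 still-open variables, orange fits only Liam (and all 5 values in {black, blue, green, orange, pink} must be used), so Liam = orange.

orange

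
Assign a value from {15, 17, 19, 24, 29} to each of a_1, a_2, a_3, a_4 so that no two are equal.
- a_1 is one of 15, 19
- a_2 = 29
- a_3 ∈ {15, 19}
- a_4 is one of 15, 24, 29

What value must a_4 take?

a_2 has just one choice, so a_2 = 29. Strike 29 from a_4.
The 3 still-open variables draw from only 3 values {15, 19, 24}, so each is used; only a_4 can be 24, hence a_4 = 24.

24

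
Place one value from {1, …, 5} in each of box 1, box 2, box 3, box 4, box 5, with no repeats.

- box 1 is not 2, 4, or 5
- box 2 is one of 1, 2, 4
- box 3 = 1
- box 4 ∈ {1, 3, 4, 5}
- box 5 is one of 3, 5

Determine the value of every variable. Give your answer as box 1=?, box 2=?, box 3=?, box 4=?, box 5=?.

box 3 has just one choice, so box 3 = 1. So box 1, box 2, box 4 can't be 1.
box 1 must be 3 (only option left). Eliminate 3 elsewhere: box 4, box 5.
box 5 must be 5 (only option left). Eliminate 5 elsewhere: box 4.
box 4's domain is down to {4}, so box 4 = 4. So box 2 can't be 4.
box 2's domain is down to {2}, so box 2 = 2.

box 1=3, box 2=2, box 3=1, box 4=4, box 5=5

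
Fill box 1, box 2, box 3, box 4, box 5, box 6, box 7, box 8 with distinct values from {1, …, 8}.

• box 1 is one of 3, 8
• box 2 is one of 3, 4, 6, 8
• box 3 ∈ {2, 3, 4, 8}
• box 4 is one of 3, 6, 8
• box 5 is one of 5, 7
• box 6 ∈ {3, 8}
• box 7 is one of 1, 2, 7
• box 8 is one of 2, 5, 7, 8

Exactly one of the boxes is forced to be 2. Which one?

The 8 variables draw from only 8 values {1, 2, 3, 4, 5, 6, 7, 8}, so each is used; only box 7 can be 1, hence box 7 = 1.
box 1 and box 6 share exactly the 2 values {3, 8}; by pigeonhole those values go to them, so strike 3, 8 from box 2, box 3, box 4, box 8.
box 4's domain is down to {6}, so box 4 = 6. Eliminate 6 elsewhere: box 2.
box 2 must be 4 (only option left). Eliminate 4 elsewhere: box 3.
So 2 goes to box 3.

box 3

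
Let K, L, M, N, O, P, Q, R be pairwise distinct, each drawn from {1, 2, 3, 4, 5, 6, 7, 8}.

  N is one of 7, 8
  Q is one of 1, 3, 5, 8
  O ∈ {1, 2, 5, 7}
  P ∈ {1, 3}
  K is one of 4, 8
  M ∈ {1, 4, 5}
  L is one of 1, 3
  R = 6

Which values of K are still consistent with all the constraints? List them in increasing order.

4, 8

R has just one choice, so R = 6.
The 7 still-open variables draw from only 7 values {1, 2, 3, 4, 5, 7, 8}, so each is used; only O can be 2, hence O = 2.
The 6 still-open variables together cover exactly {1, 3, 4, 5, 7, 8} — 6 values for 6 variables — and 7 appears only in N's list, so N = 7.
L and P share exactly the 2 values {1, 3}; by pigeonhole those values go to them, so strike 1, 3 from M, Q.
No further eliminations apply; K can still be any of 4, 8.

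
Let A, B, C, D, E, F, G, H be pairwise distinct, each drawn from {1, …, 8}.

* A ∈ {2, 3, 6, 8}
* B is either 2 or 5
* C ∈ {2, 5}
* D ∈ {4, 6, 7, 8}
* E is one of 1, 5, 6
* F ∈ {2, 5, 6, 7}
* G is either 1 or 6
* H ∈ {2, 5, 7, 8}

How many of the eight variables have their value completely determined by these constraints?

The 8 variables draw from only 8 values {1, 2, 3, 4, 5, 6, 7, 8}, so each is used; only A can be 3, hence A = 3.
Among the 7 still-open variables, 4 fits only D (and all 7 values in {1, 2, 4, 5, 6, 7, 8} must be used), so D = 4.
Among the 6 still-open variables, 8 fits only H (and all 6 values in {1, 2, 5, 6, 7, 8} must be used), so H = 8.
Among the 5 still-open variables, 7 fits only F (and all 5 values in {1, 2, 5, 6, 7} must be used), so F = 7.
B and C share exactly the 2 values {2, 5}; by pigeonhole those values go to them, so strike 2, 5 from E.
Determined: A=3, D=4, F=7, H=8. The other variables each still have more than one consistent value. That makes 4.

4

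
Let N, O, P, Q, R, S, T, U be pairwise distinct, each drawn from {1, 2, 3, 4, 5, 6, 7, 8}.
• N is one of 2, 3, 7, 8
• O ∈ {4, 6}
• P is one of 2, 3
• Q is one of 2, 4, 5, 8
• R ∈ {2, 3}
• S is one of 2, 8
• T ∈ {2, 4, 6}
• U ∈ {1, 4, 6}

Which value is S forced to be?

8

Among the 8 variables, 1 fits only U (and all 8 values in {1, 2, 3, 4, 5, 6, 7, 8} must be used), so U = 1.
The 7 still-open variables together cover exactly {2, 3, 4, 5, 6, 7, 8} — 7 values for 7 variables — and 5 appears only in Q's list, so Q = 5.
The 6 still-open variables together cover exactly {2, 3, 4, 6, 7, 8} — 6 values for 6 variables — and 7 appears only in N's list, so N = 7.
The 5 still-open variables draw from only 5 values {2, 3, 4, 6, 8}, so each is used; only S can be 8, hence S = 8.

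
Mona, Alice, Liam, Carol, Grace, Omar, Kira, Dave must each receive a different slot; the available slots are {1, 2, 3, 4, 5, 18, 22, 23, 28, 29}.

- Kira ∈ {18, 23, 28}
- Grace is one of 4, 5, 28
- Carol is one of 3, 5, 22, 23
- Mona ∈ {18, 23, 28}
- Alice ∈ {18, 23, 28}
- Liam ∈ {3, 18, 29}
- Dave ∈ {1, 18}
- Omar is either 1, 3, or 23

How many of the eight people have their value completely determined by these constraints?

3

Mona, Alice, Kira between them cover only {18, 23, 28} — a naked triple. Remove those values from Liam, Carol, Grace, Omar, Dave.
Dave has just one choice, so Dave = 1. Remove 1 from Omar.
Omar's domain is down to {3}, so Omar = 3. Strike 3 from Liam, Carol.
Liam's domain is down to {29}, so Liam = 29.
Determined: Liam=29, Omar=3, Dave=1. The other people each still have more than one consistent value. That makes 3.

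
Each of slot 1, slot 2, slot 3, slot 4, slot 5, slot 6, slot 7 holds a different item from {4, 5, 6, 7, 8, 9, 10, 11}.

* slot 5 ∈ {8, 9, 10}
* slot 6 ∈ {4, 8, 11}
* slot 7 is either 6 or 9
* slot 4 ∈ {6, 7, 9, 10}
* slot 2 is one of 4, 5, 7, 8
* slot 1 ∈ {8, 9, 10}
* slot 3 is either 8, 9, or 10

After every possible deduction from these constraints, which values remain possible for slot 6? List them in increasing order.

slot 1, slot 3, slot 5 between them cover only {8, 9, 10} — a naked triple. Remove those values from slot 2, slot 4, slot 6, slot 7.
slot 7 has just one choice, so slot 7 = 6. Strike 6 from slot 4.
That leaves slot 4 = 7. So slot 2 can't be 7.
No further eliminations apply; slot 6 can still be any of 4, 11.

4, 11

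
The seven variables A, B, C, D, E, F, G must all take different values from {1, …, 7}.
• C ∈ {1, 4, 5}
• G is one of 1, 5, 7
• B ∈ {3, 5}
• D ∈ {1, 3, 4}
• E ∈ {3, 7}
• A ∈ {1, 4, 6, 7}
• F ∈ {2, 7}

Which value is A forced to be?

Among the 7 variables, 2 fits only F (and all 7 values in {1, 2, 3, 4, 5, 6, 7} must be used), so F = 2.
The 6 still-open variables draw from only 6 values {1, 3, 4, 5, 6, 7}, so each is used; only A can be 6, hence A = 6.

6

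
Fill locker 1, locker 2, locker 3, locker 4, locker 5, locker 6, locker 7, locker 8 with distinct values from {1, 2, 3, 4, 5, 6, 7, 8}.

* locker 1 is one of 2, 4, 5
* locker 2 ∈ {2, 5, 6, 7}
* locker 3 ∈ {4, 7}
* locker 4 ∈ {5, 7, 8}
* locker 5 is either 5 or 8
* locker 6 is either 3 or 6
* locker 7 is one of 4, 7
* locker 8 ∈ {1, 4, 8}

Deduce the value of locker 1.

Among the 8 variables, 1 fits only locker 8 (and all 8 values in {1, 2, 3, 4, 5, 6, 7, 8} must be used), so locker 8 = 1.
The 7 still-open variables draw from only 7 values {2, 3, 4, 5, 6, 7, 8}, so each is used; only locker 6 can be 3, hence locker 6 = 3.
The 6 still-open variables together cover exactly {2, 4, 5, 6, 7, 8} — 6 values for 6 variables — and 6 appears only in locker 2's list, so locker 2 = 6.
The 5 still-open variables together cover exactly {2, 4, 5, 7, 8} — 5 values for 5 variables — and 2 appears only in locker 1's list, so locker 1 = 2.

2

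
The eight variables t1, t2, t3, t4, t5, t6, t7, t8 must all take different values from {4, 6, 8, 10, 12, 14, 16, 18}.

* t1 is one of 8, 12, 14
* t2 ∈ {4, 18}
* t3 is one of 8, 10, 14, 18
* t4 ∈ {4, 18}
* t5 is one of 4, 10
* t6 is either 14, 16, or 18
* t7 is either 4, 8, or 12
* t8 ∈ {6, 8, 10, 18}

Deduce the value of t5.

10

The 8 variables draw from only 8 values {4, 6, 8, 10, 12, 14, 16, 18}, so each is used; only t8 can be 6, hence t8 = 6.
Among the 7 still-open variables, 16 fits only t6 (and all 7 values in {4, 8, 10, 12, 14, 16, 18} must be used), so t6 = 16.
t2 and t4 between them cover only {4, 18} — a naked pair. Remove those values from t3, t5, t7.
So t5 = 10.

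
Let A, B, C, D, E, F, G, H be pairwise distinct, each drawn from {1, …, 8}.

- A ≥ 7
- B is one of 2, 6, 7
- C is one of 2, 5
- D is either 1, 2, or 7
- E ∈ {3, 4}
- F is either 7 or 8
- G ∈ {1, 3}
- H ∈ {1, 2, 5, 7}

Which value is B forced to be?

The 8 variables together cover exactly {1, 2, 3, 4, 5, 6, 7, 8} — 8 values for 8 variables — and 4 appears only in E's list, so E = 4.
Among the 7 still-open variables, 3 fits only G (and all 7 values in {1, 2, 3, 5, 6, 7, 8} must be used), so G = 3.
Among the 6 still-open variables, 6 fits only B (and all 6 values in {1, 2, 5, 6, 7, 8} must be used), so B = 6.

6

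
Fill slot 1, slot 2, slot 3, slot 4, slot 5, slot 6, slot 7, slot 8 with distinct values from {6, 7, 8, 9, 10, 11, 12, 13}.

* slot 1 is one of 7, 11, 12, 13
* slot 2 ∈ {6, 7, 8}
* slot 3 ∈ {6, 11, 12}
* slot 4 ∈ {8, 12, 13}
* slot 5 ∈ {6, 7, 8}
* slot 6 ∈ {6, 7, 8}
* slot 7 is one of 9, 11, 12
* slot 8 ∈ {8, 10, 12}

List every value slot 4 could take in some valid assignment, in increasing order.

The 8 variables draw from only 8 values {6, 7, 8, 9, 10, 11, 12, 13}, so each is used; only slot 7 can be 9, hence slot 7 = 9.
The 7 still-open variables together cover exactly {6, 7, 8, 10, 11, 12, 13} — 7 values for 7 variables — and 10 appears only in slot 8's list, so slot 8 = 10.
The 3 variables slot 2, slot 5, slot 6 are confined to {6, 7, 8}, which locks those values in; drop them from slot 1, slot 3, slot 4.
No further eliminations apply; slot 4 can still be any of 12, 13.

12, 13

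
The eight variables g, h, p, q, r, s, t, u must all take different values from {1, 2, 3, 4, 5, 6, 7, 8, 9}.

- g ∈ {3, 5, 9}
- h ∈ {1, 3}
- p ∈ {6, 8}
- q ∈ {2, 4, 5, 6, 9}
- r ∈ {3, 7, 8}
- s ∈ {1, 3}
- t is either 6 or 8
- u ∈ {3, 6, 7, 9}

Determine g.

h and s share exactly the 2 values {1, 3}; by pigeonhole those values go to them, so strike 1, 3 from g, r, u.
p and t share exactly the 2 values {6, 8}; by pigeonhole those values go to them, so strike 6, 8 from q, r, u.
r has just one choice, so r = 7. Strike 7 from u.
That leaves u = 9. Remove 9 from g, q.
So g = 5.

5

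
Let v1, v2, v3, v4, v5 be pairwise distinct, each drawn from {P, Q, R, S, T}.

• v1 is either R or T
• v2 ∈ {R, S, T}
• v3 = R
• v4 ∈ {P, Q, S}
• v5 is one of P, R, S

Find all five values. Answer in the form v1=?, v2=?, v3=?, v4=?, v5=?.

v3's domain is down to {R}, so v3 = R. So v1, v2, v5 can't be R.
That leaves v1 = T. So v2 can't be T.
v2 must be S (only option left). Eliminate S elsewhere: v4, v5.
v5's domain is down to {P}, so v5 = P. Strike P from v4.
v4 must be Q (only option left).

v1=T, v2=S, v3=R, v4=Q, v5=P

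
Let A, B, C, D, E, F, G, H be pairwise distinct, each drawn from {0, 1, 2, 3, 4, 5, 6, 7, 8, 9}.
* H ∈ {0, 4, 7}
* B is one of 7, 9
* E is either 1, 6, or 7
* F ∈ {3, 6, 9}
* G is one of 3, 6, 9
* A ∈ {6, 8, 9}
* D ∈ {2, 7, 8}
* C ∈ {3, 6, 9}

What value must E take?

1

The 3 variables C, F, G are confined to {3, 6, 9}, which locks those values in; drop them from A, B, E.
A must be 8 (only option left). Strike 8 from D.
B has just one choice, so B = 7. Remove 7 from D, E, H.
So E = 1.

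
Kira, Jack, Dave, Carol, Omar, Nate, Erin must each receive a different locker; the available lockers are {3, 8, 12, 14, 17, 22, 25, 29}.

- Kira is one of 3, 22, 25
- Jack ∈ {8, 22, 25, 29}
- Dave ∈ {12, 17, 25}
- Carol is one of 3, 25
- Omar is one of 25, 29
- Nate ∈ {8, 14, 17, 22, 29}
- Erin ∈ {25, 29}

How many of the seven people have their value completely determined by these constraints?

3

Omar and Erin share exactly the 2 values {25, 29}; by pigeonhole those values go to them, so strike 25, 29 from Kira, Jack, Dave, Carol, Nate.
Carol has just one choice, so Carol = 3. So Kira can't be 3.
That leaves Kira = 22. Strike 22 from Jack, Nate.
Jack's domain is down to {8}, so Jack = 8. So Nate can't be 8.
Determined: Kira=22, Jack=8, Carol=3. The other people each still have more than one consistent value. That makes 3.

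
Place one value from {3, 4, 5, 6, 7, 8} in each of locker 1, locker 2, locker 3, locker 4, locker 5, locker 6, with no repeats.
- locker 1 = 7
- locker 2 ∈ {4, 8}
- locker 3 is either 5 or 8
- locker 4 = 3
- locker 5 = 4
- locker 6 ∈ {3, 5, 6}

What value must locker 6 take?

6

locker 1 has just one choice, so locker 1 = 7.
locker 4's domain is down to {3}, so locker 4 = 3. Strike 3 from locker 6.
That leaves locker 5 = 4. So locker 2 can't be 4.
locker 2 has just one choice, so locker 2 = 8. Strike 8 from locker 3.
That leaves locker 3 = 5. Eliminate 5 elsewhere: locker 6.
So locker 6 = 6.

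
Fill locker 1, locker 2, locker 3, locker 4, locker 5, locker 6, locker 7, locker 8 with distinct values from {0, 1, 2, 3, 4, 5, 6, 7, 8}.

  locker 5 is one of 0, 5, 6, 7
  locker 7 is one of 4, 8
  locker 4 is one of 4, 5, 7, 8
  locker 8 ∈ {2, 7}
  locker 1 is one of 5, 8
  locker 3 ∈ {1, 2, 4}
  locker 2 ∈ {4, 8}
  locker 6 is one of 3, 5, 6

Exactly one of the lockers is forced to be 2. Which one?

locker 8

locker 2 and locker 7 between them cover only {4, 8} — a naked pair. Remove those values from locker 1, locker 3, locker 4.
locker 1 must be 5 (only option left). Remove 5 from locker 4, locker 5, locker 6.
That leaves locker 4 = 7. Strike 7 from locker 5, locker 8.
So 2 goes to locker 8.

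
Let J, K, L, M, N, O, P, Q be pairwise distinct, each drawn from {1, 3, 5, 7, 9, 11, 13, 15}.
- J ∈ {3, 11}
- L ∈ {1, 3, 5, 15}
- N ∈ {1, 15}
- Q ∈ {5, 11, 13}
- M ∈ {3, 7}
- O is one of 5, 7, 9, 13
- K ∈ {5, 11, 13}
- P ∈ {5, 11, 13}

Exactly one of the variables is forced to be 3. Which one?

J

The 8 variables draw from only 8 values {1, 3, 5, 7, 9, 11, 13, 15}, so each is used; only O can be 9, hence O = 9.
Among the 7 still-open variables, 7 fits only M (and all 7 values in {1, 3, 5, 7, 11, 13, 15} must be used), so M = 7.
K, P, Q share exactly the 3 values {5, 11, 13}; by pigeonhole those values go to them, so strike 5, 11, 13 from J, L.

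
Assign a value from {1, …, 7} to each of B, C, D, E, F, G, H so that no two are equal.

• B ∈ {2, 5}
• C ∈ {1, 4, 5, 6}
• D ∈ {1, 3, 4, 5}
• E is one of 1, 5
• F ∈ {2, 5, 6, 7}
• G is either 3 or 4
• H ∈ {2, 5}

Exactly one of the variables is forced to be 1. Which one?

E

The 7 variables together cover exactly {1, 2, 3, 4, 5, 6, 7} — 7 values for 7 variables — and 7 appears only in F's list, so F = 7.
Among the 6 still-open variables, 6 fits only C (and all 6 values in {1, 2, 3, 4, 5, 6} must be used), so C = 6.
B and H share exactly the 2 values {2, 5}; by pigeonhole those values go to them, so strike 2, 5 from D, E.
So 1 goes to E.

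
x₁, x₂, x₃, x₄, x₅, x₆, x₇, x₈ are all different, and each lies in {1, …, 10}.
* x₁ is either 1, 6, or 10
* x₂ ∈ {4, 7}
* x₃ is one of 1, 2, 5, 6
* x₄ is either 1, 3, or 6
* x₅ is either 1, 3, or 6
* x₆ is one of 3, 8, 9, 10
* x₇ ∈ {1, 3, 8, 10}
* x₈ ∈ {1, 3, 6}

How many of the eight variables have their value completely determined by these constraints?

x₄, x₅, x₈ share exactly the 3 values {1, 3, 6}; by pigeonhole those values go to them, so strike 1, 3, 6 from x₁, x₃, x₆, x₇.
x₁ must be 10 (only option left). Strike 10 from x₆, x₇.
x₇ has just one choice, so x₇ = 8. Eliminate 8 elsewhere: x₆.
x₆'s domain is down to {9}, so x₆ = 9.
Determined: x₁=10, x₆=9, x₇=8. The other variables each still have more than one consistent value. That makes 3.

3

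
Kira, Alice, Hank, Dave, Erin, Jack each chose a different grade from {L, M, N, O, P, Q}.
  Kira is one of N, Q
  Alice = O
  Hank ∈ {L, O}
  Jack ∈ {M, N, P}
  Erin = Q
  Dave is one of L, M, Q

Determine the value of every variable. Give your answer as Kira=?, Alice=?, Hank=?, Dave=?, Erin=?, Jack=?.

Kira=N, Alice=O, Hank=L, Dave=M, Erin=Q, Jack=P

Alice must be O (only option left). Remove O from Hank.
Hank's domain is down to {L}, so Hank = L. Remove L from Dave.
That leaves Erin = Q. Eliminate Q elsewhere: Kira, Dave.
Kira's domain is down to {N}, so Kira = N. Remove N from Jack.
Dave's domain is down to {M}, so Dave = M. Remove M from Jack.
That leaves Jack = P.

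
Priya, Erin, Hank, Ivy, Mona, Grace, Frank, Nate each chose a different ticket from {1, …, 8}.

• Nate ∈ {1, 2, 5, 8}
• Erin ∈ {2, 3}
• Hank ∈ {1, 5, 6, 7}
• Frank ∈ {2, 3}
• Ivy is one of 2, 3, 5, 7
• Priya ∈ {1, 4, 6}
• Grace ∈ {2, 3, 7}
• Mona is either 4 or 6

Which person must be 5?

Among the 8 variables, 8 fits only Nate (and all 8 values in {1, 2, 3, 4, 5, 6, 7, 8} must be used), so Nate = 8.
The 2 variables Erin and Frank are confined to {2, 3}, which locks those values in; drop them from Ivy, Grace.
Grace's domain is down to {7}, so Grace = 7. So Hank, Ivy can't be 7.
So 5 goes to Ivy.

Ivy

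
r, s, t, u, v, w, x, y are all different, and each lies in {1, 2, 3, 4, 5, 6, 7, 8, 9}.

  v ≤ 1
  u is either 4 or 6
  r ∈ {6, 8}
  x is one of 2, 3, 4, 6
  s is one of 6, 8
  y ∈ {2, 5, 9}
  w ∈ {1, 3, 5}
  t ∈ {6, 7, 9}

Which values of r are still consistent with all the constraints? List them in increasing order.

6, 8

v's domain is down to {1}, so v = 1. Eliminate 1 elsewhere: w.
r and s between them cover only {6, 8} — a naked pair. Remove those values from t, u, x.
u's domain is down to {4}, so u = 4. Strike 4 from x.
No further eliminations apply; r can still be any of 6, 8.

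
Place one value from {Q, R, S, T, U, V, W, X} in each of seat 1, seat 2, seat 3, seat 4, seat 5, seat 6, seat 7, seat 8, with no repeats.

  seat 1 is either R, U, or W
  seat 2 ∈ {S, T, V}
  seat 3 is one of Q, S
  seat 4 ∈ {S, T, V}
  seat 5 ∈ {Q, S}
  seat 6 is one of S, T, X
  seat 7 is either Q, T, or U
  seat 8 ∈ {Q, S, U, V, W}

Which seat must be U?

seat 7

Among the 8 variables, R fits only seat 1 (and all 8 values in {Q, R, S, T, U, V, W, X} must be used), so seat 1 = R.
The 7 still-open variables draw from only 7 values {Q, S, T, U, V, W, X}, so each is used; only seat 8 can be W, hence seat 8 = W.
Among the 6 still-open variables, U fits only seat 7 (and all 6 values in {Q, S, T, U, V, X} must be used), so seat 7 = U.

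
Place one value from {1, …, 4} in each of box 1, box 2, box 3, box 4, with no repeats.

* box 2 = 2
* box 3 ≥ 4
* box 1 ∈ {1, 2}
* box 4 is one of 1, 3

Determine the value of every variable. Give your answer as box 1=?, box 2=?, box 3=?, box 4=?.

box 1=1, box 2=2, box 3=4, box 4=3

box 2 has just one choice, so box 2 = 2. So box 1 can't be 2.
box 3 must be 4 (only option left).
box 1 must be 1 (only option left). Eliminate 1 elsewhere: box 4.
That leaves box 4 = 3.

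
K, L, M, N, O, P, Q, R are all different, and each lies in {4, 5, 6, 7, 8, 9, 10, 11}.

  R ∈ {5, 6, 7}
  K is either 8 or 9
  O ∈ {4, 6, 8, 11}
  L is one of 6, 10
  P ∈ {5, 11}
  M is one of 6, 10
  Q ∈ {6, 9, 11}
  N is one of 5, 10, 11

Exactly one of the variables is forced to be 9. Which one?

The 8 variables together cover exactly {4, 5, 6, 7, 8, 9, 10, 11} — 8 values for 8 variables — and 4 appears only in O's list, so O = 4.
The 7 still-open variables draw from only 7 values {5, 6, 7, 8, 9, 10, 11}, so each is used; only R can be 7, hence R = 7.
The 6 still-open variables together cover exactly {5, 6, 8, 9, 10, 11} — 6 values for 6 variables — and 8 appears only in K's list, so K = 8.
The 5 still-open variables draw from only 5 values {5, 6, 9, 10, 11}, so each is used; only Q can be 9, hence Q = 9.

Q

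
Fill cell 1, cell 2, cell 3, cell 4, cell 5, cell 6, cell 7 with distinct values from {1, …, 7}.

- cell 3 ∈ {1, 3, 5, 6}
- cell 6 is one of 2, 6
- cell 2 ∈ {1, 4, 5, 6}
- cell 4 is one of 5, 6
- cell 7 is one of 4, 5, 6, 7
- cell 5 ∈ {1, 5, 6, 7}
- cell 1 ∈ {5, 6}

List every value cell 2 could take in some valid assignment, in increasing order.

1, 4

The 7 variables draw from only 7 values {1, 2, 3, 4, 5, 6, 7}, so each is used; only cell 6 can be 2, hence cell 6 = 2.
The 6 still-open variables draw from only 6 values {1, 3, 4, 5, 6, 7}, so each is used; only cell 3 can be 3, hence cell 3 = 3.
The 2 variables cell 1 and cell 4 are confined to {5, 6}, which locks those values in; drop them from cell 2, cell 5, cell 7.
No further eliminations apply; cell 2 can still be any of 1, 4.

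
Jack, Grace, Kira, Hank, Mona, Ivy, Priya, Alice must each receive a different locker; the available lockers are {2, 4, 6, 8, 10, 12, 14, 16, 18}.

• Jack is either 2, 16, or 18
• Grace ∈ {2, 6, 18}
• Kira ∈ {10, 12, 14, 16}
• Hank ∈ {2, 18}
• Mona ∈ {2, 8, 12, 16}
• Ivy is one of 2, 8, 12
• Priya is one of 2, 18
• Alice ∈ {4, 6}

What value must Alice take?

Hank and Priya between them cover only {2, 18} — a naked pair. Remove those values from Jack, Grace, Mona, Ivy.
That leaves Jack = 16. Strike 16 from Kira, Mona.
Grace's domain is down to {6}, so Grace = 6. Remove 6 from Alice.
So Alice = 4.

4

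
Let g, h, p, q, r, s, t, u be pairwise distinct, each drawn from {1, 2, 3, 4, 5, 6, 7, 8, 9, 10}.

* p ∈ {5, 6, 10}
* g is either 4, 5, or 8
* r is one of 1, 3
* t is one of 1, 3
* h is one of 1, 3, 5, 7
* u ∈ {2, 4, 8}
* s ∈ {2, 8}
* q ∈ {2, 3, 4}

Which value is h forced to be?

r and t between them cover only {1, 3} — a naked pair. Remove those values from h, q.
q, s, u between them cover only {2, 4, 8} — a naked triple. Remove those values from g.
That leaves g = 5. So h, p can't be 5.
So h = 7.

7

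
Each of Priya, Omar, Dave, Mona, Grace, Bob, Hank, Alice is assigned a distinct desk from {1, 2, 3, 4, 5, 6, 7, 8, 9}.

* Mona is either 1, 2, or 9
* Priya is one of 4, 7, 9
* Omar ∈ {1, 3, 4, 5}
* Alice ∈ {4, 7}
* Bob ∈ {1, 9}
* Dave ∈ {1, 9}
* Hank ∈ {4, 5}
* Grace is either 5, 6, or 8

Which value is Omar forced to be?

Dave and Bob share exactly the 2 values {1, 9}; by pigeonhole those values go to them, so strike 1, 9 from Priya, Omar, Mona.
Mona has just one choice, so Mona = 2.
Priya and Alice share exactly the 2 values {4, 7}; by pigeonhole those values go to them, so strike 4, 7 from Omar, Hank.
Hank must be 5 (only option left). So Omar, Grace can't be 5.
So Omar = 3.

3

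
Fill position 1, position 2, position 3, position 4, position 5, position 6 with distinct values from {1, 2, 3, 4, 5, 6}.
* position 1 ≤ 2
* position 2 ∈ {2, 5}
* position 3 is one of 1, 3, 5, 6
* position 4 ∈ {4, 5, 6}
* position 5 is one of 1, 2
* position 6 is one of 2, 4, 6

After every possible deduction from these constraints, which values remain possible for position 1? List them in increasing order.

The 6 variables draw from only 6 values {1, 2, 3, 4, 5, 6}, so each is used; only position 3 can be 3, hence position 3 = 3.
position 1 and position 5 between them cover only {1, 2} — a naked pair. Remove those values from position 2, position 6.
position 2 must be 5 (only option left). Strike 5 from position 4.
No further eliminations apply; position 1 can still be any of 1, 2.

1, 2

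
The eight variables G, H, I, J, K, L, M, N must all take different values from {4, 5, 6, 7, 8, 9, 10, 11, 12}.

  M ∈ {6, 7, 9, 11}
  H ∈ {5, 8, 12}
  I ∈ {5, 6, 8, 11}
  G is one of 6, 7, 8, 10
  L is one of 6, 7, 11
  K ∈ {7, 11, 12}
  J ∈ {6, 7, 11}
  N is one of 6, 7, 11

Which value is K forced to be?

12

The 8 variables draw from only 8 values {5, 6, 7, 8, 9, 10, 11, 12}, so each is used; only M can be 9, hence M = 9.
The 7 still-open variables together cover exactly {5, 6, 7, 8, 10, 11, 12} — 7 values for 7 variables — and 10 appears only in G's list, so G = 10.
The 3 variables J, L, N are confined to {6, 7, 11}, which locks those values in; drop them from I, K.
So K = 12.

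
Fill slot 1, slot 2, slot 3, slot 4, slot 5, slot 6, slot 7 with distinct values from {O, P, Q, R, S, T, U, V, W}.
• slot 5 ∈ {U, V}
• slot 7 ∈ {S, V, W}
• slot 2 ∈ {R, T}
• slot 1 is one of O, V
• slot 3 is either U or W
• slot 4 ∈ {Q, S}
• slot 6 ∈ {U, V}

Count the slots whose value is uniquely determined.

slot 5 and slot 6 share exactly the 2 values {U, V}; by pigeonhole those values go to them, so strike U, V from slot 1, slot 3, slot 7.
slot 1 must be O (only option left).
slot 3 must be W (only option left). Strike W from slot 7.
slot 7 has just one choice, so slot 7 = S. Remove S from slot 4.
That leaves slot 4 = Q.
Determined: slot 1=O, slot 3=W, slot 4=Q, slot 7=S. The other slots each still have more than one consistent value. That makes 4.

4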